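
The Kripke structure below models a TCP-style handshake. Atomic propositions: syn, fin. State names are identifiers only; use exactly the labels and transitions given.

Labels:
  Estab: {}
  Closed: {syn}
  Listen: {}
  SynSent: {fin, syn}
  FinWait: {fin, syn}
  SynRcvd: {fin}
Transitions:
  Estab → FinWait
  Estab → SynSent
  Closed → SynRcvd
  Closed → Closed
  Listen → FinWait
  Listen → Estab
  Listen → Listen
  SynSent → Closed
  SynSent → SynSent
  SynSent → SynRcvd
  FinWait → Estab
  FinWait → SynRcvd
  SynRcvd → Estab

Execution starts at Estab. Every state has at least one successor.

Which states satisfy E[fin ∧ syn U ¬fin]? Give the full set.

{Estab, Closed, Listen, SynSent, FinWait}

States satisfying fin ∧ syn: {SynSent, FinWait}.
States satisfying ¬fin: {Estab, Closed, Listen}.
States satisfying E[fin ∧ syn U ¬fin]: {Estab, Closed, Listen, SynSent, FinWait}.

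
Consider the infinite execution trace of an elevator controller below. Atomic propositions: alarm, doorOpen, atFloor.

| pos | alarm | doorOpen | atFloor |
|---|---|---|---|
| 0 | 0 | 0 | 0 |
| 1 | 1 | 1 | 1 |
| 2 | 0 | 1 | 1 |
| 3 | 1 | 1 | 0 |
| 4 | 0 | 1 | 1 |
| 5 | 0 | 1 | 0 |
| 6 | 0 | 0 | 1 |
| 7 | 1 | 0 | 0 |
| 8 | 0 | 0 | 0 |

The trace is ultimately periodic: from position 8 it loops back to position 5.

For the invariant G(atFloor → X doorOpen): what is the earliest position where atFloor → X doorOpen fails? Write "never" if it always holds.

Check atFloor → X doorOpen at each position in order: 0 ✓, 1 ✓, 2 ✓, 3 ✓, 4 ✓, 5 ✓.
At position 6 the labels are {atFloor} and the next position 7 has {alarm}, so atFloor → X doorOpen is false there. This is the first violation.

6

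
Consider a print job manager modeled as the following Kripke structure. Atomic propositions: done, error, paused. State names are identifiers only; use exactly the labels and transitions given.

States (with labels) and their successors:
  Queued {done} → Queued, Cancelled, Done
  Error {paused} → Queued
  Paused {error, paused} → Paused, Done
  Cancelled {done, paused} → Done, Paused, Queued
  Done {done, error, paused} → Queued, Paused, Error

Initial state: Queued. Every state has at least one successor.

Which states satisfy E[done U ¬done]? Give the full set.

States satisfying done: {Queued, Cancelled, Done}.
States satisfying ¬done: {Error, Paused}.
States satisfying E[done U ¬done]: {Queued, Error, Paused, Cancelled, Done}.

{Queued, Error, Paused, Cancelled, Done}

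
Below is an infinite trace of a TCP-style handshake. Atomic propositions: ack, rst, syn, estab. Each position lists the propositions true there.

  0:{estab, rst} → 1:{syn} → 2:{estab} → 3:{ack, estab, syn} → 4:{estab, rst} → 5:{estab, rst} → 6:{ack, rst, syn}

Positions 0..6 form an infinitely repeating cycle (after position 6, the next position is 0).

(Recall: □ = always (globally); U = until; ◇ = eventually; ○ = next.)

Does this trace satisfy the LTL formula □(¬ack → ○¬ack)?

¬ack → ○¬ack must hold at every position from 0 onward. It fails at position 2, so □(¬ack → ○¬ack) is false.
Positions where ¬ack holds: 0, 1, 2, 4, 5.
Check ○¬ack at each: 0→ok, 1→ok, 2→fails, 4→ok, 5→fails.

Violated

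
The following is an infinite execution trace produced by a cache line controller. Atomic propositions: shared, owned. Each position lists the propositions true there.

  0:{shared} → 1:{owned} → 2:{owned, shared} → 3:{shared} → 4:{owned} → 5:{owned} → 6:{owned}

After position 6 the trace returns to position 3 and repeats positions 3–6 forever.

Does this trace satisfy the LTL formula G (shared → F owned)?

shared → F owned holds at every position 0..6, and those are all positions ever visited, so G (shared → F owned) holds.
Positions where shared holds: 0, 2, 3.
Check F owned at each: 0→ok, 2→ok, 3→ok.

Holds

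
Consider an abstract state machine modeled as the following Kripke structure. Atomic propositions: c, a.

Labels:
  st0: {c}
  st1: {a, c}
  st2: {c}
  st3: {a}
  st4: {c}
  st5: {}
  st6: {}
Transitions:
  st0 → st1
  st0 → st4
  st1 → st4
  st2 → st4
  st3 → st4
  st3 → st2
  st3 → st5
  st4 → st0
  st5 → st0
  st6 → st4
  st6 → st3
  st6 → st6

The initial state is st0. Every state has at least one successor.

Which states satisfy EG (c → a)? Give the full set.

States satisfying c → a: {st1, st3, st5, st6}.
States satisfying EG (c → a): {st6}.

{st6}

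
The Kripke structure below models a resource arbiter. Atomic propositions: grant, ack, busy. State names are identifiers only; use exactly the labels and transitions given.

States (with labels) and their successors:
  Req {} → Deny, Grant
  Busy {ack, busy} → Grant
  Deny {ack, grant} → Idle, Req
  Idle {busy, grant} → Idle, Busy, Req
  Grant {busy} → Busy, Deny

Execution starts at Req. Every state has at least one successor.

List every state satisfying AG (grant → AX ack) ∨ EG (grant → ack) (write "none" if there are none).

{Req, Busy, Deny, Grant}

States satisfying grant → AX ack: {Req, Busy, Grant}.
States satisfying AG (grant → AX ack): ∅.
States satisfying grant → ack: {Req, Busy, Deny, Grant}.
States satisfying EG (grant → ack): {Req, Busy, Deny, Grant}.
States satisfying AG (grant → AX ack) ∨ EG (grant → ack): {Req, Busy, Deny, Grant}.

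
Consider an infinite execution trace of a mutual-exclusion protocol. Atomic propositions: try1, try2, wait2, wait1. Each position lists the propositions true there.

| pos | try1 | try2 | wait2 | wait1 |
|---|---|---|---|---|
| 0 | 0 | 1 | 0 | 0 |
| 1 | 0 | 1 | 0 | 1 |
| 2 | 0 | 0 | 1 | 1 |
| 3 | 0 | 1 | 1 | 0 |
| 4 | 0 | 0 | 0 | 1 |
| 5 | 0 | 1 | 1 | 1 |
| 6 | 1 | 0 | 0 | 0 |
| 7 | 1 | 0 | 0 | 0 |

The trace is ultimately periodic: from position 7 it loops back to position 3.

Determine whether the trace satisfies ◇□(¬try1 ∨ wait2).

□(¬try1 ∨ wait2) is false at every position 0..7, so it never becomes true and ◇□(¬try1 ∨ wait2) fails.

Violated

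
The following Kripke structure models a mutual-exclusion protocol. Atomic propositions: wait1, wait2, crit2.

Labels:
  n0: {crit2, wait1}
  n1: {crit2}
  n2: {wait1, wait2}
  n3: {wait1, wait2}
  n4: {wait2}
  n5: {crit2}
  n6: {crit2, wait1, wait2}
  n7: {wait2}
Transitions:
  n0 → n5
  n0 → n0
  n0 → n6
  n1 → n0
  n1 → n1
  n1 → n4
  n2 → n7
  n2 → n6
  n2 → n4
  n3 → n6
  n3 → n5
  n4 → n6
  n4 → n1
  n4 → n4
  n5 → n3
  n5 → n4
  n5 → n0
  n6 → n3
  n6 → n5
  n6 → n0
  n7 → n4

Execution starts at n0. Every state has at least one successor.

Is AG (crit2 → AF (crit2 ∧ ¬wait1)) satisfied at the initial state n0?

Violated

States satisfying crit2 → AF (crit2 ∧ ¬wait1): {n1, n2, n3, n4, n5, n7}.
States satisfying AG (crit2 → AF (crit2 ∧ ¬wait1)): ∅.
n0 is reachable from n0 and violates crit2 → AF (crit2 ∧ ¬wait1), so AG fails at n0.
n0 ∉ Sat(AG (crit2 → AF (crit2 ∧ ¬wait1))).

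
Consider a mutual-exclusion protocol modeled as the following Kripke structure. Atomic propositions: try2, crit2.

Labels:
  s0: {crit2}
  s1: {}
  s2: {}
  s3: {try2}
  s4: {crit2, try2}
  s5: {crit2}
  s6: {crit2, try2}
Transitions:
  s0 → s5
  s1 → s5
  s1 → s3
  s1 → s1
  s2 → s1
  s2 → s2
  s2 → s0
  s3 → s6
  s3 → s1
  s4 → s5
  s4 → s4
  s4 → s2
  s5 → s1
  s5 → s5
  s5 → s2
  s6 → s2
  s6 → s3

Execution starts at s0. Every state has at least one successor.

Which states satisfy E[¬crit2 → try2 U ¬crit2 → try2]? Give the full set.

States satisfying ¬crit2 → try2: {s0, s3, s4, s5, s6}.
States satisfying E[¬crit2 → try2 U ¬crit2 → try2]: {s0, s3, s4, s5, s6}.

{s0, s3, s4, s5, s6}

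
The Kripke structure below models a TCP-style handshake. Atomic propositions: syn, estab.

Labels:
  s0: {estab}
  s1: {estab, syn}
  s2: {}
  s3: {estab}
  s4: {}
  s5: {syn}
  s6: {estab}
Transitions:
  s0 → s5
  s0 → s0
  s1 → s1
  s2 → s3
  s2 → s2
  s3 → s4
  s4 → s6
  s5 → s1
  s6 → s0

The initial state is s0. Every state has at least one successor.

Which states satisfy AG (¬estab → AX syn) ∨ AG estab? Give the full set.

States satisfying ¬estab → AX syn: {s0, s1, s3, s5, s6}.
States satisfying AG (¬estab → AX syn): {s0, s1, s5, s6}.
States satisfying estab: {s0, s1, s3, s6}.
States satisfying AG estab: {s1}.
States satisfying AG (¬estab → AX syn) ∨ AG estab: {s0, s1, s5, s6}.

{s0, s1, s5, s6}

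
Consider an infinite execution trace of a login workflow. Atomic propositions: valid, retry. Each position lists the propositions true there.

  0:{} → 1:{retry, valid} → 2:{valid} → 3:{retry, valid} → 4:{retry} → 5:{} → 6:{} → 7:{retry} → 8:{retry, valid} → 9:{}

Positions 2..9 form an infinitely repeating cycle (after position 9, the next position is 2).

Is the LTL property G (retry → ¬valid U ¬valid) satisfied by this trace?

retry → ¬valid U ¬valid must hold at every position from 0 onward. It fails at position 1, so G (retry → ¬valid U ¬valid) is false.
Positions where retry holds: 1, 3, 4, 7, 8.
Check ¬valid U ¬valid at each: 1→fails, 3→fails, 4→ok, 7→ok, 8→fails.

Violated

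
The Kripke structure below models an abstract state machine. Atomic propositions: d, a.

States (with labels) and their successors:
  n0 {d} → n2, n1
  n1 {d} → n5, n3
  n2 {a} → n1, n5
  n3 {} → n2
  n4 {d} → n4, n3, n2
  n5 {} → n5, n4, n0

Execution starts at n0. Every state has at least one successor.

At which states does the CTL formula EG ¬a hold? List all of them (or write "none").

{n0, n1, n4, n5}

States satisfying ¬a: {n0, n1, n3, n4, n5}.
States satisfying EG ¬a: {n0, n1, n4, n5}.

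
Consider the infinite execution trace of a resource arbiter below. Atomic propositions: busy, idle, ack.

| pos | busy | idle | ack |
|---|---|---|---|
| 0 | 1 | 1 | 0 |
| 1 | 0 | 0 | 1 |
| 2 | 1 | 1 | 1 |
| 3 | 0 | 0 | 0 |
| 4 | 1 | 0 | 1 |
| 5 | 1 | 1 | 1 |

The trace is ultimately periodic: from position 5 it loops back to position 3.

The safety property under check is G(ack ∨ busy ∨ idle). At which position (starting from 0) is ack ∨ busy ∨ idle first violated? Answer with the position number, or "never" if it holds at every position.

3

Check ack ∨ busy ∨ idle at each position in order: 0 ✓, 1 ✓, 2 ✓.
At position 3 the labels are {}, so ack ∨ busy ∨ idle is false there. This is the first violation.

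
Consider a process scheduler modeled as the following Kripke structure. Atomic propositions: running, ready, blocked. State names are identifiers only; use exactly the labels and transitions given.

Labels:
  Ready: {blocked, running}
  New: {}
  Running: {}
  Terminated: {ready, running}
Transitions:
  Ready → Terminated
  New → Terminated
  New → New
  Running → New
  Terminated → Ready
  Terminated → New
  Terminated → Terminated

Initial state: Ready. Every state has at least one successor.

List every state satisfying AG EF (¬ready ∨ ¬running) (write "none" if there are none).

States satisfying EF (¬ready ∨ ¬running): {Ready, New, Running, Terminated}.
States satisfying AG EF (¬ready ∨ ¬running): {Ready, New, Running, Terminated}.

{Ready, New, Running, Terminated}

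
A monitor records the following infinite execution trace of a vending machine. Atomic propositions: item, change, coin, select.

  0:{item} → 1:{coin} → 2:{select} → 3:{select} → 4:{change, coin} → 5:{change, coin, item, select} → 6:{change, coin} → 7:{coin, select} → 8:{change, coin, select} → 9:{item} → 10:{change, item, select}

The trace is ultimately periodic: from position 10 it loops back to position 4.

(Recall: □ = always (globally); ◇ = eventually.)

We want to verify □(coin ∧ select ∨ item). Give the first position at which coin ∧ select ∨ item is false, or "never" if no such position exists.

Check coin ∧ select ∨ item at each position in order: 0 ✓.
At position 1 the labels are {coin}, so coin ∧ select ∨ item is false there. This is the first violation.

1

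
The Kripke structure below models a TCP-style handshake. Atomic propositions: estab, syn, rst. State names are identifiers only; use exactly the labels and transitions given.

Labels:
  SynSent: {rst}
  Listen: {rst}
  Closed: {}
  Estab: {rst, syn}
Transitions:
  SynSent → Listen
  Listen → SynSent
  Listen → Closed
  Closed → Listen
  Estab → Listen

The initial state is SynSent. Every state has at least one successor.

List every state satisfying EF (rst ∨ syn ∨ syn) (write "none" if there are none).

States satisfying rst ∨ syn ∨ syn: {SynSent, Listen, Estab}.
States satisfying EF (rst ∨ syn ∨ syn): {SynSent, Listen, Closed, Estab}.

{SynSent, Listen, Closed, Estab}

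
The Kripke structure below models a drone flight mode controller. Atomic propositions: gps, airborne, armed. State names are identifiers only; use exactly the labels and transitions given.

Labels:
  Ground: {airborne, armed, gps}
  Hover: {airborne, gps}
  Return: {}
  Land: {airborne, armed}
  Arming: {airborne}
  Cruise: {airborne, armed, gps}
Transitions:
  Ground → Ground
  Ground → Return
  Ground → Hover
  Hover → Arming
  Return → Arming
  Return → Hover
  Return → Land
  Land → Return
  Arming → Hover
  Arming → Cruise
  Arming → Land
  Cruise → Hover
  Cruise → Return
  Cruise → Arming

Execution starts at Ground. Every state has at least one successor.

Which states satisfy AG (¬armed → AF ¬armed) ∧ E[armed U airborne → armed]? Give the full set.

States satisfying ¬armed → AF ¬armed: {Ground, Hover, Return, Land, Arming, Cruise}.
States satisfying AG (¬armed → AF ¬armed): {Ground, Hover, Return, Land, Arming, Cruise}.
States satisfying armed: {Ground, Land, Cruise}.
States satisfying airborne → armed: {Ground, Return, Land, Cruise}.
States satisfying E[armed U airborne → armed]: {Ground, Return, Land, Cruise}.
States satisfying AG (¬armed → AF ¬armed) ∧ E[armed U airborne → armed]: {Ground, Return, Land, Cruise}.

{Ground, Return, Land, Cruise}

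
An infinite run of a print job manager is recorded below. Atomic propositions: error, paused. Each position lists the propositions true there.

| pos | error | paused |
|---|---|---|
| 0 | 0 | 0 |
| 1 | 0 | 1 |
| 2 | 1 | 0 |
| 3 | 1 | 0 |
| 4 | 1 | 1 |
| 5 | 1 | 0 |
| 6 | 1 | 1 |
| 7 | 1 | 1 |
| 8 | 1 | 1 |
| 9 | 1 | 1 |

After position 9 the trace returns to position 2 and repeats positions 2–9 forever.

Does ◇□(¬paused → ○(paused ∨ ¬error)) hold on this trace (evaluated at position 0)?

□(¬paused → ○(paused ∨ ¬error)) is false at every position 0..9, so it never becomes true and ◇□(¬paused → ○(paused ∨ ¬error)) fails.

Does not hold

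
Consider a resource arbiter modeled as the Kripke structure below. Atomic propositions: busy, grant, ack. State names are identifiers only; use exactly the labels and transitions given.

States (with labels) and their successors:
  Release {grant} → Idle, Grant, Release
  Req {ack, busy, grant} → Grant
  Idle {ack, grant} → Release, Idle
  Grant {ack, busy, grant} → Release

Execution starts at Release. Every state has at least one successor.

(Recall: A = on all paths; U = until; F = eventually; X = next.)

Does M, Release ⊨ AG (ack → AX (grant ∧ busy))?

States satisfying ack → AX (grant ∧ busy): {Release, Req}.
States satisfying AG (ack → AX (grant ∧ busy)): ∅.
Grant is reachable from Release and violates ack → AX (grant ∧ busy), so AG fails at Release.
Release ∉ Sat(AG (ack → AX (grant ∧ busy))).

Violated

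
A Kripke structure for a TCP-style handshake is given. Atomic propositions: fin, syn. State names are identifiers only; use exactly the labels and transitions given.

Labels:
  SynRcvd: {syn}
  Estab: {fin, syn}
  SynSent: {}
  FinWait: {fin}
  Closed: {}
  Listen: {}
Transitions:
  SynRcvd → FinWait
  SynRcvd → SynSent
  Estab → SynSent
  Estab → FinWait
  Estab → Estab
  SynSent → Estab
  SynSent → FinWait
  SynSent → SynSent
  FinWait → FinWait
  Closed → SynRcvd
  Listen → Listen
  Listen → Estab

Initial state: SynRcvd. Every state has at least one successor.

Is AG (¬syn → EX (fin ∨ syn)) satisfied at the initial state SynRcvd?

Satisfied

States satisfying ¬syn → EX (fin ∨ syn): {SynRcvd, Estab, SynSent, FinWait, Closed, Listen}.
States satisfying AG (¬syn → EX (fin ∨ syn)): {SynRcvd, Estab, SynSent, FinWait, Closed, Listen}.
Every state reachable from SynRcvd satisfies ¬syn → EX (fin ∨ syn).
SynRcvd ∈ Sat(AG (¬syn → EX (fin ∨ syn))).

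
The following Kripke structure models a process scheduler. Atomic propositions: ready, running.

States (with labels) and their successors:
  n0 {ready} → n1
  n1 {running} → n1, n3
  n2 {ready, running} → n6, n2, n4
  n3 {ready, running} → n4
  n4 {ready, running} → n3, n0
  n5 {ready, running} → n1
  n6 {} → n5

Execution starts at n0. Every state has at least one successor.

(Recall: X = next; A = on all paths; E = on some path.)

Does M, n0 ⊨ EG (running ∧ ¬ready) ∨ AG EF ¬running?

Holds

States satisfying running ∧ ¬ready: {n1}.
States satisfying EG (running ∧ ¬ready): {n1}.
States satisfying EF ¬running: {n0, n1, n2, n3, n4, n5, n6}.
States satisfying AG EF ¬running: {n0, n1, n2, n3, n4, n5, n6}.
States satisfying EG (running ∧ ¬ready) ∨ AG EF ¬running: {n0, n1, n2, n3, n4, n5, n6}.
n0 ∈ Sat(EG (running ∧ ¬ready) ∨ AG EF ¬running).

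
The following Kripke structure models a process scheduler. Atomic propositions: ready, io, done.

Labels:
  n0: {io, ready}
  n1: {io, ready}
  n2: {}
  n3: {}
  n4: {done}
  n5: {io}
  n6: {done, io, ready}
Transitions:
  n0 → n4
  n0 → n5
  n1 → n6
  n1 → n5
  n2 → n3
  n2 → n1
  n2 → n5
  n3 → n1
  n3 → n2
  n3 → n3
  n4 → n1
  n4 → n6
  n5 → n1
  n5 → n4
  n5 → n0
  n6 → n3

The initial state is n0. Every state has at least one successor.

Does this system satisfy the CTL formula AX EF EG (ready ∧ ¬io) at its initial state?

States satisfying EF EG (ready ∧ ¬io): ∅.
States satisfying AX EF EG (ready ∧ ¬io): ∅.
n0 ∉ Sat(AX EF EG (ready ∧ ¬io)).

No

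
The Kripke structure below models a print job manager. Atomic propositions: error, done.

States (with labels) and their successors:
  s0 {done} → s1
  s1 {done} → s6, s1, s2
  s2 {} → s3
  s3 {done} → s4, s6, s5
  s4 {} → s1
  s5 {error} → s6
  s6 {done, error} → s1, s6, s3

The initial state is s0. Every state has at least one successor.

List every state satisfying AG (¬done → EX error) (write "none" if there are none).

States satisfying ¬done → EX error: {s0, s1, s3, s5, s6}.
States satisfying AG (¬done → EX error): ∅.

none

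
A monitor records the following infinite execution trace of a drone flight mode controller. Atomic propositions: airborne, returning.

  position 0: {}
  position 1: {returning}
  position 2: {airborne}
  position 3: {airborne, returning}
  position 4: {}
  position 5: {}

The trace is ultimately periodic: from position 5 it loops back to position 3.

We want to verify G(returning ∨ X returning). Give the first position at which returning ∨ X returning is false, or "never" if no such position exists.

4

Check returning ∨ X returning at each position in order: 0 ✓, 1 ✓, 2 ✓, 3 ✓.
At position 4 the labels are {} and the next position 5 has {}, so returning ∨ X returning is false there. This is the first violation.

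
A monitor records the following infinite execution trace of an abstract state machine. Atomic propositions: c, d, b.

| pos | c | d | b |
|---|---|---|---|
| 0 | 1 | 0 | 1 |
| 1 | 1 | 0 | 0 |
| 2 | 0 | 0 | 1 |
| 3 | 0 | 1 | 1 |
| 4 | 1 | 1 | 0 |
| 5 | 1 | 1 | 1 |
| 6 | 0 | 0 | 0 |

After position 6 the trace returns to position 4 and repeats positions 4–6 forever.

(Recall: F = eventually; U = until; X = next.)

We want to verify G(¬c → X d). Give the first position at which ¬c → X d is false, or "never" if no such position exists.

¬c → X d holds at every position 0..6, and those are all the positions the trace ever visits, so the invariant G(¬c → X d) is never violated.

never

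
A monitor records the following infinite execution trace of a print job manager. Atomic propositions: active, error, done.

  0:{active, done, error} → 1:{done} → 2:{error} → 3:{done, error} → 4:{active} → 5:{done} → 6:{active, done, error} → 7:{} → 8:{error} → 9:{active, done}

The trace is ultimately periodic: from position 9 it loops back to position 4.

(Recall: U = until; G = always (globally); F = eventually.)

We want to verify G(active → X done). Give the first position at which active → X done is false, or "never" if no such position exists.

6

Check active → X done at each position in order: 0 ✓, 1 ✓, 2 ✓, 3 ✓, 4 ✓, 5 ✓.
At position 6 the labels are {active, done, error} and the next position 7 has {}, so active → X done is false there. This is the first violation.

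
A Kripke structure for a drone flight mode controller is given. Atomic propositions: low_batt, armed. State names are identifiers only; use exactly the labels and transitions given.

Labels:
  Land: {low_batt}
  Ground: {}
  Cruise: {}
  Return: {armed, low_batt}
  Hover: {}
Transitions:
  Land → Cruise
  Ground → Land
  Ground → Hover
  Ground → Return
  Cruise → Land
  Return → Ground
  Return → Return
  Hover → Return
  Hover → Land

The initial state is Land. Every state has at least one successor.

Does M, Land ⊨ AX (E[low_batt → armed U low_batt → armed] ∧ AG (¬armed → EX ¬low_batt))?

No

States satisfying AX (E[low_batt → armed U low_batt → armed] ∧ AG (¬armed → EX ¬low_batt)): ∅.
Land ∉ Sat(AX (E[low_batt → armed U low_batt → armed] ∧ AG (¬armed → EX ¬low_batt))).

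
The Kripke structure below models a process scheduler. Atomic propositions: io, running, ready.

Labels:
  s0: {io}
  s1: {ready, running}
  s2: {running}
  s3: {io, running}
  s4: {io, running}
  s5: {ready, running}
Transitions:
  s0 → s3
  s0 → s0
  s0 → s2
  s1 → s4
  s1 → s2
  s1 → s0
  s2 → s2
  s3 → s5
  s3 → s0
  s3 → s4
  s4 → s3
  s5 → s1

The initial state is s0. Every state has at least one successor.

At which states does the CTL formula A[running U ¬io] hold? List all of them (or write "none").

States satisfying running: {s1, s2, s3, s4, s5}.
States satisfying ¬io: {s1, s2, s5}.
States satisfying A[running U ¬io]: {s1, s2, s5}.

{s1, s2, s5}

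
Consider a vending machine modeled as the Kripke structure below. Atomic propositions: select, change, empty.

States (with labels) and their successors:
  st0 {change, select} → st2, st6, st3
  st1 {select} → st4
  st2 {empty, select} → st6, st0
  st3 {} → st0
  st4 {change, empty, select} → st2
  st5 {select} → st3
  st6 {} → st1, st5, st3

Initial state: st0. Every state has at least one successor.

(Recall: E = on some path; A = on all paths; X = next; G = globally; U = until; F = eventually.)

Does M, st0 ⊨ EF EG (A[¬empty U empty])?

No

States satisfying EG (A[¬empty U empty]): ∅.
States satisfying EF EG (A[¬empty U empty]): ∅.
No suitable path/successor from st0 witnesses the formula.
st0 ∉ Sat(EF EG (A[¬empty U empty])).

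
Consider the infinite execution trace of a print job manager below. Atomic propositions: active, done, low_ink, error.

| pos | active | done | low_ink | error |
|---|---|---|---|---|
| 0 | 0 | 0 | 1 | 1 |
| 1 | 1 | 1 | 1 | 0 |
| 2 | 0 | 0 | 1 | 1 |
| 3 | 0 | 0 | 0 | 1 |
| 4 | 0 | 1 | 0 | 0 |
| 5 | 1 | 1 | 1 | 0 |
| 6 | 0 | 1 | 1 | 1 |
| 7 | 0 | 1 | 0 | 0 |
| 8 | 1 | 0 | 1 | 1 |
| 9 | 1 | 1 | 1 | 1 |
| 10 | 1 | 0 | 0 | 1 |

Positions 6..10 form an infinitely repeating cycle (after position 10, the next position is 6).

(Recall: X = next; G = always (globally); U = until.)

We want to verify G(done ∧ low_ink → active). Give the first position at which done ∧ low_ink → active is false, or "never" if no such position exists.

6

Check done ∧ low_ink → active at each position in order: 0 ✓, 1 ✓, 2 ✓, 3 ✓, 4 ✓, 5 ✓.
At position 6 the labels are {done, error, low_ink}, so done ∧ low_ink → active is false there. This is the first violation.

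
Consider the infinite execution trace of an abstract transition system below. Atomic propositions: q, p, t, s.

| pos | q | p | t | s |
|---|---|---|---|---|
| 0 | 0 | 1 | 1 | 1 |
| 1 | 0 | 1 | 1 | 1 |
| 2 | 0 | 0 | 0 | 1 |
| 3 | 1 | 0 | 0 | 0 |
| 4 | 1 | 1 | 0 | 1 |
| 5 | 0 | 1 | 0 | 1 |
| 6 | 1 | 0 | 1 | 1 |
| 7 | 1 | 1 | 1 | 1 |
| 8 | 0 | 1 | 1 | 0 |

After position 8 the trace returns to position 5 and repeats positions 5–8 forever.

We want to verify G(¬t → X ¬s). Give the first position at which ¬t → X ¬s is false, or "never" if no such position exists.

Check ¬t → X ¬s at each position in order: 0 ✓, 1 ✓, 2 ✓.
At position 3 the labels are {q} and the next position 4 has {p, q, s}, so ¬t → X ¬s is false there. This is the first violation.

3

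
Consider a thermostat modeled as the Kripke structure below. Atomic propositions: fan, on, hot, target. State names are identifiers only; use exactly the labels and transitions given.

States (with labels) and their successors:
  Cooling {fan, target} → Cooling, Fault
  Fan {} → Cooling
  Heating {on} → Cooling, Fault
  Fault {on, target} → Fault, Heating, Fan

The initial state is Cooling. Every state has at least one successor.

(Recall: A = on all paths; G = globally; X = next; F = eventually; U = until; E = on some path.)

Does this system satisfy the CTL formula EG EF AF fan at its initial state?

States satisfying EF AF fan: {Cooling, Fan, Heating, Fault}.
States satisfying EG EF AF fan: {Cooling, Fan, Heating, Fault}.
Cooling ∈ Sat(EG EF AF fan).

Satisfied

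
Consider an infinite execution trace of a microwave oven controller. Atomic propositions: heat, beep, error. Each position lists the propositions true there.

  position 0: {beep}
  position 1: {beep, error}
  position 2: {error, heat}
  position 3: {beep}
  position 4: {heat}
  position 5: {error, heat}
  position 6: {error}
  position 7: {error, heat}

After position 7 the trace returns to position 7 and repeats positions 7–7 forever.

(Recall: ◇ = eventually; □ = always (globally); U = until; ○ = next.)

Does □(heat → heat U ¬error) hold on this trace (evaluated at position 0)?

No

heat → heat U ¬error must hold at every position from 0 onward. It fails at position 5, so □(heat → heat U ¬error) is false.
Positions where heat holds: 2, 4, 5, 7.
Check heat U ¬error at each: 2→ok, 4→ok, 5→fails, 7→fails.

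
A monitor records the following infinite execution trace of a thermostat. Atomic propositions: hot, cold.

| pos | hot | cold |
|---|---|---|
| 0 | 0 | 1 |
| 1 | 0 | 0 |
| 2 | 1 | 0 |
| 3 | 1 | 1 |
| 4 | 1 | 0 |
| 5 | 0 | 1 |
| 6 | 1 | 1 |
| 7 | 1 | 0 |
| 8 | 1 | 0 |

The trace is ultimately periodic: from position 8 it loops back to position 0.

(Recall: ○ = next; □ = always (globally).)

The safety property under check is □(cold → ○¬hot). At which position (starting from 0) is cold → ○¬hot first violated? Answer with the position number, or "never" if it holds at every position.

3

Check cold → ○¬hot at each position in order: 0 ✓, 1 ✓, 2 ✓.
At position 3 the labels are {cold, hot} and the next position 4 has {hot}, so cold → ○¬hot is false there. This is the first violation.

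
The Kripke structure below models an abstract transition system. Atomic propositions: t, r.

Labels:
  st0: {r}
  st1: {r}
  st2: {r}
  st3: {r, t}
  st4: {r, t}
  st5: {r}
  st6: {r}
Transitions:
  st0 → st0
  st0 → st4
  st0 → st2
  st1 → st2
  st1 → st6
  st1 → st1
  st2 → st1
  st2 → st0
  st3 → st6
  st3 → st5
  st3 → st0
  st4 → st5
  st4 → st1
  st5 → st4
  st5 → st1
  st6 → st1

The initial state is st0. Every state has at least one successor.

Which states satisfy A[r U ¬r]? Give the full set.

States satisfying r: {st0, st1, st2, st3, st4, st5, st6}.
States satisfying ¬r: ∅.
States satisfying A[r U ¬r]: ∅.

none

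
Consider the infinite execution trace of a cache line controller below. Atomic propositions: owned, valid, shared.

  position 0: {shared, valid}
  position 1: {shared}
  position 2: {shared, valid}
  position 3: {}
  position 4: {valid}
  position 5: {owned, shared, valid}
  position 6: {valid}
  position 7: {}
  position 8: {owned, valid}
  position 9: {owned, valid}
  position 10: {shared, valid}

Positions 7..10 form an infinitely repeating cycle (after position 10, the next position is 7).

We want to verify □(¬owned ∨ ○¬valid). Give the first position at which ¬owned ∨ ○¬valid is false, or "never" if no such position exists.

5

Check ¬owned ∨ ○¬valid at each position in order: 0 ✓, 1 ✓, 2 ✓, 3 ✓, 4 ✓.
At position 5 the labels are {owned, shared, valid} and the next position 6 has {valid}, so ¬owned ∨ ○¬valid is false there. This is the first violation.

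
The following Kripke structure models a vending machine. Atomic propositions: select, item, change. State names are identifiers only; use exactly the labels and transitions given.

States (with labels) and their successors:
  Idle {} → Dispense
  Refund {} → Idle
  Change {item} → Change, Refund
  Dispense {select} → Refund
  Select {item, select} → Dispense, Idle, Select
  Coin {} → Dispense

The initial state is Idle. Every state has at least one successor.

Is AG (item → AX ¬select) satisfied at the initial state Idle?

States satisfying item → AX ¬select: {Idle, Refund, Change, Dispense, Coin}.
States satisfying AG (item → AX ¬select): {Idle, Refund, Change, Dispense, Coin}.
Every state reachable from Idle satisfies item → AX ¬select.
Idle ∈ Sat(AG (item → AX ¬select)).

Satisfied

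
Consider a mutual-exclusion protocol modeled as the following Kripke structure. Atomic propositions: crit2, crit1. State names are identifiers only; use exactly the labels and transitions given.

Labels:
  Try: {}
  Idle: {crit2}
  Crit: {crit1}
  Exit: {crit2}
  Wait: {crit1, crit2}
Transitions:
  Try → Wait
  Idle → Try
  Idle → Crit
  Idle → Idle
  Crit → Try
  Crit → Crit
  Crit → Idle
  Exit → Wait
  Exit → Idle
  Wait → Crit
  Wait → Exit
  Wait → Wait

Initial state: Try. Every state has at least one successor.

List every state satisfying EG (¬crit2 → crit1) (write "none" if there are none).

{Idle, Crit, Exit, Wait}

States satisfying ¬crit2 → crit1: {Idle, Crit, Exit, Wait}.
States satisfying EG (¬crit2 → crit1): {Idle, Crit, Exit, Wait}.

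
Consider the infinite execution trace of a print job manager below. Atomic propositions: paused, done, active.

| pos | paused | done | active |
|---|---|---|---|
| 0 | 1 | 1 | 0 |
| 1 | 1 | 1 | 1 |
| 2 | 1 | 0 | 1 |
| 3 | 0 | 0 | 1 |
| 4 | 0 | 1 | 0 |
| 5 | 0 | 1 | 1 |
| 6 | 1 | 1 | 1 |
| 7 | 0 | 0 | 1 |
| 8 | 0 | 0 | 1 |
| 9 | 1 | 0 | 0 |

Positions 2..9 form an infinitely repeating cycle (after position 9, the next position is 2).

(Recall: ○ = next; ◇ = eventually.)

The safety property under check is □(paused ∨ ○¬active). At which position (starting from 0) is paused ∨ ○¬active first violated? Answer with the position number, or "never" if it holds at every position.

4

Check paused ∨ ○¬active at each position in order: 0 ✓, 1 ✓, 2 ✓, 3 ✓.
At position 4 the labels are {done} and the next position 5 has {active, done}, so paused ∨ ○¬active is false there. This is the first violation.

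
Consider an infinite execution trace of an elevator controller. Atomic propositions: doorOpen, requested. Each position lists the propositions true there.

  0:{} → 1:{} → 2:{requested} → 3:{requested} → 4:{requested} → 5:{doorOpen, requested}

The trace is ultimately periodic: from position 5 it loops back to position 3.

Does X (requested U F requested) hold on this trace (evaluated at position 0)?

The position after 0 is 1; requested U F requested is true there.

Holds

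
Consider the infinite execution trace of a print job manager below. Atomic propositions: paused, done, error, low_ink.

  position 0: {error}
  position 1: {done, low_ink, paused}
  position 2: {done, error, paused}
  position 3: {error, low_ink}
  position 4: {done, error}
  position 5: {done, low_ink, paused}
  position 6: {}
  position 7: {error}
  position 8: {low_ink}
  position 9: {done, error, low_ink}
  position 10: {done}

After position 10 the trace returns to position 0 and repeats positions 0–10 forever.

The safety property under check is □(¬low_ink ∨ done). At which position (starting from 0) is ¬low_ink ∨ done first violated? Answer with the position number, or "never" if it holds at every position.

Check ¬low_ink ∨ done at each position in order: 0 ✓, 1 ✓, 2 ✓.
At position 3 the labels are {error, low_ink}, so ¬low_ink ∨ done is false there. This is the first violation.

3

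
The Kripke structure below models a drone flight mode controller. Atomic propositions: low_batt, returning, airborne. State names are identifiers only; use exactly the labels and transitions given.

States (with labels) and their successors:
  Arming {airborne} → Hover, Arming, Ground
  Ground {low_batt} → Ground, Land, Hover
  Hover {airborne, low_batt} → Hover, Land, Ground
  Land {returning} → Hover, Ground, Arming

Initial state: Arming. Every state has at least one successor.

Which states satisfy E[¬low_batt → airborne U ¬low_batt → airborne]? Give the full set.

States satisfying ¬low_batt → airborne: {Arming, Ground, Hover}.
States satisfying E[¬low_batt → airborne U ¬low_batt → airborne]: {Arming, Ground, Hover}.

{Arming, Ground, Hover}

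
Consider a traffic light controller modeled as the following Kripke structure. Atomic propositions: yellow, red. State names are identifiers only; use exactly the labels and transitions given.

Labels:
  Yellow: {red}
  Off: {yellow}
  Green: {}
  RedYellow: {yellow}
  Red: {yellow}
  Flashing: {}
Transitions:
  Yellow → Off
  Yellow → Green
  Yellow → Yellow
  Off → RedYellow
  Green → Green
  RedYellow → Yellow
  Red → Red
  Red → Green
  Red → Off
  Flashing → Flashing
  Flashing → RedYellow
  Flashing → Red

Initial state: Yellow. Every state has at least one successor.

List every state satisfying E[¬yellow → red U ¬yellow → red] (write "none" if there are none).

States satisfying ¬yellow → red: {Yellow, Off, RedYellow, Red}.
States satisfying E[¬yellow → red U ¬yellow → red]: {Yellow, Off, RedYellow, Red}.

{Yellow, Off, RedYellow, Red}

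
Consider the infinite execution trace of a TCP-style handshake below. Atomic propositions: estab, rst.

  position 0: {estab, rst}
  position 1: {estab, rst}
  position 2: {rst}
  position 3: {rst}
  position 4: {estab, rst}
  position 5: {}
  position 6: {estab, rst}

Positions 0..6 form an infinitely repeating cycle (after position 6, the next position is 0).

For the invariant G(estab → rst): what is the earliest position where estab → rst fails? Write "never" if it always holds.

estab → rst holds at every position 0..6, and those are all the positions the trace ever visits, so the invariant G(estab → rst) is never violated.

never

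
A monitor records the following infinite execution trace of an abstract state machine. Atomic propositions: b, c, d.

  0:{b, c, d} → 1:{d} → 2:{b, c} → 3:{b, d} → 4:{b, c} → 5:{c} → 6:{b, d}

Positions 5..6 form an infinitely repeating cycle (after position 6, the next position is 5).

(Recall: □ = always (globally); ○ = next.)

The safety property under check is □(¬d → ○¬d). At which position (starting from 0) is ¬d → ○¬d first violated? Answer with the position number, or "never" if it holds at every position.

Check ¬d → ○¬d at each position in order: 0 ✓, 1 ✓.
At position 2 the labels are {b, c} and the next position 3 has {b, d}, so ¬d → ○¬d is false there. This is the first violation.

2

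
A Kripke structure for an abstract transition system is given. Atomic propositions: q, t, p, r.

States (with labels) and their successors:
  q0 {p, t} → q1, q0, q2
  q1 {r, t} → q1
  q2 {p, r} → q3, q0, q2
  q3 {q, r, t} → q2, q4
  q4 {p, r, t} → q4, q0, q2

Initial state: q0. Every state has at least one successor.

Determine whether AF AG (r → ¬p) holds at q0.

States satisfying AG (r → ¬p): {q1}.
States satisfying AF AG (r → ¬p): {q1}.
There is a path from q0 along which AG (r → ¬p) never holds.
q0 ∉ Sat(AF AG (r → ¬p)).

Violated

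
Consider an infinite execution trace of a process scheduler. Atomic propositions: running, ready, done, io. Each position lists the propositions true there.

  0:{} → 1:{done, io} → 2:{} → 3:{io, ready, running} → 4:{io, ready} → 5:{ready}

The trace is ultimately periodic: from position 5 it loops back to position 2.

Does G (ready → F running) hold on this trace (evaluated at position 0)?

Satisfied

ready → F running holds at every position 0..5, and those are all positions ever visited, so G (ready → F running) holds.
Positions where ready holds: 3, 4, 5.
Check F running at each: 3→ok, 4→ok, 5→ok.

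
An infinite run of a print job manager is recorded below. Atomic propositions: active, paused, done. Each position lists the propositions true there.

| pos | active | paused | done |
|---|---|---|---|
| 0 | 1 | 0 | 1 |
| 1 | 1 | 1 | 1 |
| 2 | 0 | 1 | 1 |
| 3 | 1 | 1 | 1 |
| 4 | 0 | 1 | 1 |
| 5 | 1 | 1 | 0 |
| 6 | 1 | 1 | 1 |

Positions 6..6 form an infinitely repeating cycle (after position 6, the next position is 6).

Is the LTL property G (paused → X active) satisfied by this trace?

No

paused → X active must hold at every position from 0 onward. It fails at position 1, so G (paused → X active) is false.
Positions where paused holds: 1, 2, 3, 4, 5, 6.
Check X active at each: 1→fails, 2→ok, 3→fails, 4→ok, 5→ok, 6→ok.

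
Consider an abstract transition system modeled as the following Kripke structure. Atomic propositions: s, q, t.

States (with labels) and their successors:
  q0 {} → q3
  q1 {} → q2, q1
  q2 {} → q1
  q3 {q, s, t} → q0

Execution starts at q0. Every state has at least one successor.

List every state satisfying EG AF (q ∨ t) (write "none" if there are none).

States satisfying AF (q ∨ t): {q0, q3}.
States satisfying EG AF (q ∨ t): {q0, q3}.

{q0, q3}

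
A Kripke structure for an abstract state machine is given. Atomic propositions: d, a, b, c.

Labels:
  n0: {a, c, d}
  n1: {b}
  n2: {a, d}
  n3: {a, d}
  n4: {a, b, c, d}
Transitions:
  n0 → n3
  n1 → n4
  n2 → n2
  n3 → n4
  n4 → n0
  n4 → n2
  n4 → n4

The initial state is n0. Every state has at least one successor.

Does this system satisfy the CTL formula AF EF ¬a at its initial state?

Violated

States satisfying EF ¬a: {n1}.
States satisfying AF EF ¬a: {n1}.
There is a path from n0 along which EF ¬a never holds.
n0 ∉ Sat(AF EF ¬a).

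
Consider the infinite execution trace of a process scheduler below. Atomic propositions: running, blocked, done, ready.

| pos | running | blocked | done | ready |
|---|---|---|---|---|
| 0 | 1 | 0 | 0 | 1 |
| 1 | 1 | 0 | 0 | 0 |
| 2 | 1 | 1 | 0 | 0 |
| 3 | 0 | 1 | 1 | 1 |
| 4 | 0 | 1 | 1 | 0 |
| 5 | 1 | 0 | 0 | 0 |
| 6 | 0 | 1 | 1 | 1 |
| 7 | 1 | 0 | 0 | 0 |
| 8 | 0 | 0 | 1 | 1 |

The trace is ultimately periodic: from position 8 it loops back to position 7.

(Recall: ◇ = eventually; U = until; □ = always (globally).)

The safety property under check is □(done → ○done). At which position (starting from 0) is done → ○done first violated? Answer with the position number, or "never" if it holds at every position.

Check done → ○done at each position in order: 0 ✓, 1 ✓, 2 ✓, 3 ✓.
At position 4 the labels are {blocked, done} and the next position 5 has {running}, so done → ○done is false there. This is the first violation.

4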